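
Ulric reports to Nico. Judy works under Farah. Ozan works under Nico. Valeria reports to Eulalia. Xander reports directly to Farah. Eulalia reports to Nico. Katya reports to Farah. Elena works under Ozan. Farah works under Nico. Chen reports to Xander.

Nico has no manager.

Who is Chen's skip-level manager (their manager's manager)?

Farah

Chen reports to Xander, and Xander reports to Farah. So Chen's skip-level manager is Farah.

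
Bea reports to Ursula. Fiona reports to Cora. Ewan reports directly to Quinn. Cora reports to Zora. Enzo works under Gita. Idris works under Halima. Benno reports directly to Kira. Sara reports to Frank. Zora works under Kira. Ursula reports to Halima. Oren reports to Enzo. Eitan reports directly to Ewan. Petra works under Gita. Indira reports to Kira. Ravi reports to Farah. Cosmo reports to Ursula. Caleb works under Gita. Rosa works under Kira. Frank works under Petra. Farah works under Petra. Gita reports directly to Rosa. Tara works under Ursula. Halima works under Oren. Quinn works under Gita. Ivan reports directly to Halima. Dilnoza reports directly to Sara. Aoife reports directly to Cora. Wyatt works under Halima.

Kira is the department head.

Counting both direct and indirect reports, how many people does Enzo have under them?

Enzo directly manages Oren. Under Oren: Halima, Idris, Wyatt, Ursula, Tara, Bea, Cosmo, Ivan (8). That's 9 in total.

9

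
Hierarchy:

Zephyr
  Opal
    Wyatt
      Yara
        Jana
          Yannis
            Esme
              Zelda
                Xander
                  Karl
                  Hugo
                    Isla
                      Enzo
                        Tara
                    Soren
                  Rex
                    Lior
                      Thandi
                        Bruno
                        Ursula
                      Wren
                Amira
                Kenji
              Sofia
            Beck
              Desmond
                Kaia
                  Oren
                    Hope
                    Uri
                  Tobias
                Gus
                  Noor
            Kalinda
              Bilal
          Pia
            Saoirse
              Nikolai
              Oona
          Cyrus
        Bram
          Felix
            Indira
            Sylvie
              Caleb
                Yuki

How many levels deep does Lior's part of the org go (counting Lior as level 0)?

The longest chain under Lior runs Lior → Thandi → Ursula, which is 2 levels below Lior.

2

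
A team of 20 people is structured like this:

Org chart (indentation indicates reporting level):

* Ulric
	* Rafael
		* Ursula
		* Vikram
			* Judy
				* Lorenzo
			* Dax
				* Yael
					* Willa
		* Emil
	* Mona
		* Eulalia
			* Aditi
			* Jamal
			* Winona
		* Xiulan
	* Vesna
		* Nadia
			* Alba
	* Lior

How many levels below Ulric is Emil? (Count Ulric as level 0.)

Chain from Emil up to Ulric: Emil → Rafael → Ulric. That is 2 steps up, so Emil is 2 levels below Ulric.

2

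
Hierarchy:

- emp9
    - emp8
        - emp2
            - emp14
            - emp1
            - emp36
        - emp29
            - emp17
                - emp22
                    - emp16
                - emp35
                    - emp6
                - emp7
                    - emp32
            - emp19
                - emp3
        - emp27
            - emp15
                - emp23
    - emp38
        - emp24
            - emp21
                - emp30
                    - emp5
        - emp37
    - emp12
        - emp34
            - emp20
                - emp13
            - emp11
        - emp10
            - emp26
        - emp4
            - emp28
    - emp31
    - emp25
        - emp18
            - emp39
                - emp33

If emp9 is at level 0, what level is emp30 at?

Chain from emp30 up to emp9: emp30 → emp21 → emp24 → emp38 → emp9. That is 4 steps up, so emp30 is 4 levels below emp9.

4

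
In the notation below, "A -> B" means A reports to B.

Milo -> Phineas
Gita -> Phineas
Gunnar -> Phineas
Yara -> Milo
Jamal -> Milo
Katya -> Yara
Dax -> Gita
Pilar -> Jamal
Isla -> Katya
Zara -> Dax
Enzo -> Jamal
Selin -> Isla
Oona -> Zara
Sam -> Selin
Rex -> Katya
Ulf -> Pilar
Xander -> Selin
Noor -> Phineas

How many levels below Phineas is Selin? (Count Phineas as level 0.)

Chain from Selin up to Phineas: Selin → Isla → Katya → Yara → Milo → Phineas. That is 5 steps up, so Selin is 5 levels below Phineas.

5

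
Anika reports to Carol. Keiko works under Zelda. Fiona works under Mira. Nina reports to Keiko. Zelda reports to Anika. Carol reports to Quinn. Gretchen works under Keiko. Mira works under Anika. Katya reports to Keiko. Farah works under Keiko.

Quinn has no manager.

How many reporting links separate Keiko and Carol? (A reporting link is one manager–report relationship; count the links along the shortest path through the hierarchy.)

3

Keiko is in Carol's organization: the chain from Keiko up to Carol is Keiko → Zelda → Anika → Carol, which is 3 links.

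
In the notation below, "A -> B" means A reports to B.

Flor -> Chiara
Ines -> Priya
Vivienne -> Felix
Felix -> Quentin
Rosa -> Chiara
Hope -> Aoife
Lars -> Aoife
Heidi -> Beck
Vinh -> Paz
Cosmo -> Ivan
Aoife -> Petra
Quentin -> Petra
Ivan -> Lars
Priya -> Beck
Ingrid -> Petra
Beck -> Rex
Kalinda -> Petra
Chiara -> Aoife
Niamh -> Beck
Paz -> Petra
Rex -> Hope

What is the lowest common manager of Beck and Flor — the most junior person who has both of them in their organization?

Aoife

Beck's chain of managers is Rex, Hope, Aoife, Petra. Flor's chain of managers is Chiara, Aoife, Petra. The first manager that appears in both chains is Aoife.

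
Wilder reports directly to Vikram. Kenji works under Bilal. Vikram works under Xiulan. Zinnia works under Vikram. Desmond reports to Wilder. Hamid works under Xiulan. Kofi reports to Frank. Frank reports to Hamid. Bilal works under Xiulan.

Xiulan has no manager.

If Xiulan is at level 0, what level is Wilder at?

Chain from Wilder up to Xiulan: Wilder → Vikram → Xiulan. That is 2 steps up, so Wilder is 2 levels below Xiulan.

2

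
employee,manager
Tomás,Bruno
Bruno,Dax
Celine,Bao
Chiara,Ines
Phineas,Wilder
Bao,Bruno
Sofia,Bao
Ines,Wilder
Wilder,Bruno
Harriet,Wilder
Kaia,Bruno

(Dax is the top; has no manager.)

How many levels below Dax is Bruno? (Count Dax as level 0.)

1

Chain from Bruno up to Dax: Bruno → Dax. That is 1 step up, so Bruno is 1 level below Dax.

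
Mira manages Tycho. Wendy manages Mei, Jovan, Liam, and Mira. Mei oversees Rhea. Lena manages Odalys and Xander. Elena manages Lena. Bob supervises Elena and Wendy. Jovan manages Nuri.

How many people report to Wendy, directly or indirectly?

Wendy directly manages Mei, Jovan, Liam, Mira. Under Mei: Rhea (1). Under Jovan: Nuri (1). Liam has no reports. Under Mira: Tycho (1). So Wendy's organization is 4 direct reports plus everyone under them: 2 + 2 + 1 + 2 = 7.

7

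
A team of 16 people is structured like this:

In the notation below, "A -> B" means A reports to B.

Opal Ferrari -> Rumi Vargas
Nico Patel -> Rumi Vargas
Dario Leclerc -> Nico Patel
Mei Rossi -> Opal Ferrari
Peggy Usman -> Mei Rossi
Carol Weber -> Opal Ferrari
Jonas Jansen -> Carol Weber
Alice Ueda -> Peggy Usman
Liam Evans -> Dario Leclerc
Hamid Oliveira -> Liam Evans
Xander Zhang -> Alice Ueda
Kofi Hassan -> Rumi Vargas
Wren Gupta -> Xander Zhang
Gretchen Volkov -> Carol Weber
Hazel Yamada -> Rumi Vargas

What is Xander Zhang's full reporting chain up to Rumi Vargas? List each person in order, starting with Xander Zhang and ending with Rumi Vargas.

Xander Zhang -> Alice Ueda -> Peggy Usman -> Mei Rossi -> Opal Ferrari -> Rumi Vargas

Xander Zhang reports to Alice Ueda. Alice Ueda reports to Peggy Usman. Peggy Usman reports to Mei Rossi. Mei Rossi reports to Opal Ferrari. Opal Ferrari reports to Rumi Vargas. Rumi Vargas is at the top.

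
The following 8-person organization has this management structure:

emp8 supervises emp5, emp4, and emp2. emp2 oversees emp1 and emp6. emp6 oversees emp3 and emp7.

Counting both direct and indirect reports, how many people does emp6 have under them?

emp6 directly manages emp3, emp7. emp3 has no reports. emp7 has no reports. So emp6's organization is 2 direct reports plus everyone under them: 1 + 1 = 2.

2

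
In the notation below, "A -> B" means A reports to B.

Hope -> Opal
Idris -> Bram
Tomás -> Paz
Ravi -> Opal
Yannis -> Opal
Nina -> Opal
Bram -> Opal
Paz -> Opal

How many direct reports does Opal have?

Opal directly manages Paz, Hope, Nina, Ravi, Bram, Yannis. That is 6 direct reports.

6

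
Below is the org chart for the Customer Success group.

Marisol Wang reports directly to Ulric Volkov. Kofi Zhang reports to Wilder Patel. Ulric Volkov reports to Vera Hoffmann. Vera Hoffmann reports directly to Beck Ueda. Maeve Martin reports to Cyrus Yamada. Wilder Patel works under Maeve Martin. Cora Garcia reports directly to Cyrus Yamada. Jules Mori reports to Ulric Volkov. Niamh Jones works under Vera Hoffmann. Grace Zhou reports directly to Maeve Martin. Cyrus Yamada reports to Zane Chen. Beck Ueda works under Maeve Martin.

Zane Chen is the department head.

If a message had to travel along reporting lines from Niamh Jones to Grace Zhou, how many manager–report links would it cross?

4

Niamh Jones is 3 levels below Maeve Martin, and Grace Zhou is 1 level below Maeve Martin (their lowest common manager). The shortest path runs up from Niamh Jones to Maeve Martin and back down to Grace Zhou: 3 + 1 = 4 links.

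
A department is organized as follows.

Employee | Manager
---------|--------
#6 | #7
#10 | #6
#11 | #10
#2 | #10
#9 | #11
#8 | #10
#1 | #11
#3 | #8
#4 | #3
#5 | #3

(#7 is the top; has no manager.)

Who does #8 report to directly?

#8 reports directly to #10.

#10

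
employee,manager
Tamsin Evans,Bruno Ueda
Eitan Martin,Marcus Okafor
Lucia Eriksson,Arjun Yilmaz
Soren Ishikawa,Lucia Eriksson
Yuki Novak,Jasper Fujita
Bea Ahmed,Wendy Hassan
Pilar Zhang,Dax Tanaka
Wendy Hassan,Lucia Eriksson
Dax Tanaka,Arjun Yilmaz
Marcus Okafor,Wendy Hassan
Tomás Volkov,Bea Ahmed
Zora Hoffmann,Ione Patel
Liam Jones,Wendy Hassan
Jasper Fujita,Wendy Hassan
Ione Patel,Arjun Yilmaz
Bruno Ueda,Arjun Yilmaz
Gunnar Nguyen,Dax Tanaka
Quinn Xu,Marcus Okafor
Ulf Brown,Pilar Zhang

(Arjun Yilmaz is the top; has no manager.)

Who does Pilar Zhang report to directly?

Pilar Zhang reports directly to Dax Tanaka.

Dax Tanaka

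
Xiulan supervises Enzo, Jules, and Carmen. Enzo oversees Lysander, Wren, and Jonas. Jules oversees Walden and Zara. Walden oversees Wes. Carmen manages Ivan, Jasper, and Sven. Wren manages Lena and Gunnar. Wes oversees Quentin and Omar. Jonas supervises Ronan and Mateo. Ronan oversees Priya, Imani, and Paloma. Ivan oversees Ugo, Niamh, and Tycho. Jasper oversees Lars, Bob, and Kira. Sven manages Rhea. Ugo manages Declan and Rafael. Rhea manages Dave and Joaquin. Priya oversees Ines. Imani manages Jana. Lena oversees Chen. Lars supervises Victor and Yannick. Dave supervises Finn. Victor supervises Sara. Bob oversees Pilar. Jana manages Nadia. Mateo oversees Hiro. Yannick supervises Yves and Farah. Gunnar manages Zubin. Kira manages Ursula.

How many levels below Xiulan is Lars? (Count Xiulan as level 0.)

3

Chain from Lars up to Xiulan: Lars → Jasper → Carmen → Xiulan. That is 3 steps up, so Lars is 3 levels below Xiulan.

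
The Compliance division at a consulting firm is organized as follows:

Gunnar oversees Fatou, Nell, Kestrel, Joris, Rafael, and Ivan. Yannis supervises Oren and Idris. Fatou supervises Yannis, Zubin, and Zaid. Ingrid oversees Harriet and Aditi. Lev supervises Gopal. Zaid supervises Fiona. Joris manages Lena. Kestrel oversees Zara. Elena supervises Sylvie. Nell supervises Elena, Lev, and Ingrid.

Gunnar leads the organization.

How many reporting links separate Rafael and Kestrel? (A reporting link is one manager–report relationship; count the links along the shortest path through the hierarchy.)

Rafael is 1 level below Gunnar, and Kestrel is 1 level below Gunnar (their lowest common manager). The shortest path runs up from Rafael to Gunnar and back down to Kestrel: 1 + 1 = 2 links.

2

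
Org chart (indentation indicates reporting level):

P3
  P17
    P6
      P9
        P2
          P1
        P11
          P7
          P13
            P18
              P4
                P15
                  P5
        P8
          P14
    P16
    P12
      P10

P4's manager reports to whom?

P13

P4 reports to P18, and P18 reports to P13. So P4's skip-level manager is P13.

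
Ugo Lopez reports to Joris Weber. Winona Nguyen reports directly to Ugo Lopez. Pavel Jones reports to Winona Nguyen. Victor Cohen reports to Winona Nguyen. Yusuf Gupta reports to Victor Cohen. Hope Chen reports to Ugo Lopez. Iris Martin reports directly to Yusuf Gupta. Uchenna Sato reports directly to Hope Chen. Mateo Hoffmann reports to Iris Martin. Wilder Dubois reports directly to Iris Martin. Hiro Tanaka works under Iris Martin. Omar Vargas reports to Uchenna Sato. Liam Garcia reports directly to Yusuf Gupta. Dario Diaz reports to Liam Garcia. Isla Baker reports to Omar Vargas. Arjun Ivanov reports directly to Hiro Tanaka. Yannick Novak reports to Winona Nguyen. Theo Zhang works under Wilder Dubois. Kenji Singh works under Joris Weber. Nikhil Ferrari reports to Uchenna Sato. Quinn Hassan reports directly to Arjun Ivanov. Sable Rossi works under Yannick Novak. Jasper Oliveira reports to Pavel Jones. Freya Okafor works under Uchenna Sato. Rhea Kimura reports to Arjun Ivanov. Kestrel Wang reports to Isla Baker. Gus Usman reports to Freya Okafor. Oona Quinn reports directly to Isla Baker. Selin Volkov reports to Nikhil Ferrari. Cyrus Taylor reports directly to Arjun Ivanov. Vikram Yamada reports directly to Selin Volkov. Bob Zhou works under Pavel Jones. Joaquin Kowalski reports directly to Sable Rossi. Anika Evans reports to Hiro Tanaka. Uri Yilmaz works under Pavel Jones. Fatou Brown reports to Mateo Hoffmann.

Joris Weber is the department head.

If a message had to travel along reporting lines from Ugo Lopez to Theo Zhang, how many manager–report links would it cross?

6

Theo Zhang is in Ugo Lopez's organization: the chain from Theo Zhang up to Ugo Lopez is Theo Zhang → Wilder Dubois → Iris Martin → Yusuf Gupta → Victor Cohen → Winona Nguyen → Ugo Lopez, which is 6 links.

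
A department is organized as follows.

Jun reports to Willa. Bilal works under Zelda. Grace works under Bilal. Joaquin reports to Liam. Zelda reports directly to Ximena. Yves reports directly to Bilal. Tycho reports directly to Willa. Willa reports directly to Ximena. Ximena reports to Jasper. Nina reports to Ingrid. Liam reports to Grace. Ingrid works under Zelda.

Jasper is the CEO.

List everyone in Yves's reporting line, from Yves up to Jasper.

Yves reports to Bilal. Bilal reports to Zelda. Zelda reports to Ximena. Ximena reports to Jasper. Jasper is at the top.

Yves -> Bilal -> Zelda -> Ximena -> Jasper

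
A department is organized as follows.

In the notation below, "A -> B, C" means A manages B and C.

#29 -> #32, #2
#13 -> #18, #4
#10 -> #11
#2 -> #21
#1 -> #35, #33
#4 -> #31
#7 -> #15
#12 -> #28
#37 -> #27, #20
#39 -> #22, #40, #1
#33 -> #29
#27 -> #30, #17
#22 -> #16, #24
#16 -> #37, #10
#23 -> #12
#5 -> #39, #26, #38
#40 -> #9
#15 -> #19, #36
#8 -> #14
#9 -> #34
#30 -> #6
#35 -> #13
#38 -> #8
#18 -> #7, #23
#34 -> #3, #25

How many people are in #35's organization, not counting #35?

#35 directly manages #13. Under #13: #4, #31, #18, #23, #12, #28, #7, #15, #36, #19 (10). That's 11 in total.

11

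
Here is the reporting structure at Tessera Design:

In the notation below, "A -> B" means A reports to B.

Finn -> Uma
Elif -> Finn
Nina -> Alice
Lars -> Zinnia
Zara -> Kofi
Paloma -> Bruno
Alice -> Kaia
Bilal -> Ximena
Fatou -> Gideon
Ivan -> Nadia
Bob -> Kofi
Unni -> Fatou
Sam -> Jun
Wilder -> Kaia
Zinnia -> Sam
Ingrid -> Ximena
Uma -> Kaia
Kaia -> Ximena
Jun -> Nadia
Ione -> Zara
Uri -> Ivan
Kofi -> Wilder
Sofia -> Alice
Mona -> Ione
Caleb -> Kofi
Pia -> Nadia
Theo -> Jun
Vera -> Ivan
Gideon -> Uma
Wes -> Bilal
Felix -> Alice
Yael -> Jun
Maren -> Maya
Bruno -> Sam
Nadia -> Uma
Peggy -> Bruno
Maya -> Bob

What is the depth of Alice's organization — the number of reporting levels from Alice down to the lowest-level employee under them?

The longest chain under Alice runs Alice → Nina, which is 1 level below Alice.

1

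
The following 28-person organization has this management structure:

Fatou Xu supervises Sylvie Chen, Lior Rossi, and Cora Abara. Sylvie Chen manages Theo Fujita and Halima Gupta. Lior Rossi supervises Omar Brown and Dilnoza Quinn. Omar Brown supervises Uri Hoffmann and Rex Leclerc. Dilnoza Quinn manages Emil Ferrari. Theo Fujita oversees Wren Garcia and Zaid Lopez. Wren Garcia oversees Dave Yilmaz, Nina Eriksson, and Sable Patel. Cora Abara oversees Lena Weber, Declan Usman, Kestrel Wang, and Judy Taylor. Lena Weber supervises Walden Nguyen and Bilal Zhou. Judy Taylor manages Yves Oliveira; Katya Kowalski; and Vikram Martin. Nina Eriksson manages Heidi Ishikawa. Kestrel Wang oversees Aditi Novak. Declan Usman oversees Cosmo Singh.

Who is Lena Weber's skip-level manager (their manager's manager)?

Fatou Xu

Lena Weber reports to Cora Abara, and Cora Abara reports to Fatou Xu. So Lena Weber's skip-level manager is Fatou Xu.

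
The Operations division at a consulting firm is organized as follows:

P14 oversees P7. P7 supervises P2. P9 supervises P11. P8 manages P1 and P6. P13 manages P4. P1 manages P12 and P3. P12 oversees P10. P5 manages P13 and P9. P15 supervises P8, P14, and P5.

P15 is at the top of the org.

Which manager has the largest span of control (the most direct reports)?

Direct-report counts: P15 has 3; P14 has 1; P7 has 1; P5 has 2; P13 has 1; P9 has 1; P8 has 2; P1 has 2; P12 has 1. The largest is 3, held by P15.

P15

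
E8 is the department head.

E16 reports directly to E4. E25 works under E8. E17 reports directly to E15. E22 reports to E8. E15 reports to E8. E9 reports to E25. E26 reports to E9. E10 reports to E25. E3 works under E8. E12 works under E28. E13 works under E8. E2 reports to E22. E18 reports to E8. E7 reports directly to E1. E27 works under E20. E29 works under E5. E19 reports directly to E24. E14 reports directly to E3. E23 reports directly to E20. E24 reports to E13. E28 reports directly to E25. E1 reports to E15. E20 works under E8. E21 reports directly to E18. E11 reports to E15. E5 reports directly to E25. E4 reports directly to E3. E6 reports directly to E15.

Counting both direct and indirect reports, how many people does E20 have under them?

2

E20 directly manages E27, E23. E27 has no reports. E23 has no reports. So E20's organization is 2 direct reports plus everyone under them: 1 + 1 = 2.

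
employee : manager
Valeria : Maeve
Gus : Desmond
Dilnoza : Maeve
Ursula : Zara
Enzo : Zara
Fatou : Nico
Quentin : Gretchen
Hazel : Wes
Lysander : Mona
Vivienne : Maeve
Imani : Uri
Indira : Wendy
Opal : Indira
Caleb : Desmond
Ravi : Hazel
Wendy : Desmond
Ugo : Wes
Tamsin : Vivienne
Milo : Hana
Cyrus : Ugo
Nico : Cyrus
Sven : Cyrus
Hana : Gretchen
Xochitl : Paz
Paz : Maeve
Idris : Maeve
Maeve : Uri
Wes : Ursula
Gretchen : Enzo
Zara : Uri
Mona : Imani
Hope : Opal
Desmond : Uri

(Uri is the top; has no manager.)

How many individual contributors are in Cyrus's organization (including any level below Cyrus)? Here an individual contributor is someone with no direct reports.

2

The people in Cyrus's organization with no one reporting to them are Sven, Fatou. That is 2.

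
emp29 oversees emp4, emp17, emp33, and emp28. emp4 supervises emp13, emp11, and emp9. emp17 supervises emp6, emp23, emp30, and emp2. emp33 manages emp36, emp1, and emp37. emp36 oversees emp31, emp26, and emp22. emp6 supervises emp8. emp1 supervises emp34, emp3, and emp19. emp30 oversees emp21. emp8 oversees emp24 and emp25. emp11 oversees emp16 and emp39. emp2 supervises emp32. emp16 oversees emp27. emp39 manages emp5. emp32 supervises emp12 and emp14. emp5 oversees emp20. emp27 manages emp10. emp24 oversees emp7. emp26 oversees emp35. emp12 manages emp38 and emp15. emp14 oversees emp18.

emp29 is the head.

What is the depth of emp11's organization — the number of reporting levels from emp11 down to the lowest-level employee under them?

The longest chain under emp11 runs emp11 → emp39 → emp5 → emp20, which is 3 levels below emp11.

3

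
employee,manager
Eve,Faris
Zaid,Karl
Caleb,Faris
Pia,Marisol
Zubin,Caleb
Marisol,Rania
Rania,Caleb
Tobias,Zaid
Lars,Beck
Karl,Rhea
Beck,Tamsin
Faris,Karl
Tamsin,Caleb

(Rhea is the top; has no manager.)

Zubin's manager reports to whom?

Faris

Zubin reports to Caleb, and Caleb reports to Faris. So Zubin's skip-level manager is Faris.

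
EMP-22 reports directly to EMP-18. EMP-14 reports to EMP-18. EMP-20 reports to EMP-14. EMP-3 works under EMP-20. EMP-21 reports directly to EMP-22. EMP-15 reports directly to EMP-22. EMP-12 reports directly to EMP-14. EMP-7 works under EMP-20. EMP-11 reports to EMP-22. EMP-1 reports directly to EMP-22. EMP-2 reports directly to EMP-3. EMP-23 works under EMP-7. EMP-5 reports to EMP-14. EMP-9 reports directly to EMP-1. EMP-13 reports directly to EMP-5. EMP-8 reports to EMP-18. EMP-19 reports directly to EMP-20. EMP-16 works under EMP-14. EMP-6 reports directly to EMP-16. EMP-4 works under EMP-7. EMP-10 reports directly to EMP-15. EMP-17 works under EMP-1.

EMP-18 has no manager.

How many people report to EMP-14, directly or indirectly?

12

EMP-14 directly manages EMP-20, EMP-12, EMP-5, EMP-16. Under EMP-20: EMP-19, EMP-7, EMP-4, EMP-23, EMP-3, EMP-2 (6). EMP-12 has no reports. Under EMP-5: EMP-13 (1). Under EMP-16: EMP-6 (1). So EMP-14's organization is 4 direct reports plus everyone under them: 7 + 1 + 2 + 2 = 12.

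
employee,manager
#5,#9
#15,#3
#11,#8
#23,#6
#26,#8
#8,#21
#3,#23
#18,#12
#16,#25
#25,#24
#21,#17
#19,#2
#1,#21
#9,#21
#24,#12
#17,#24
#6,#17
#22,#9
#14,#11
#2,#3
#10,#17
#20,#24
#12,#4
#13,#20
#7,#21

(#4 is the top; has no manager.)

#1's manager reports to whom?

#17

#1 reports to #21, and #21 reports to #17. So #1's skip-level manager is #17.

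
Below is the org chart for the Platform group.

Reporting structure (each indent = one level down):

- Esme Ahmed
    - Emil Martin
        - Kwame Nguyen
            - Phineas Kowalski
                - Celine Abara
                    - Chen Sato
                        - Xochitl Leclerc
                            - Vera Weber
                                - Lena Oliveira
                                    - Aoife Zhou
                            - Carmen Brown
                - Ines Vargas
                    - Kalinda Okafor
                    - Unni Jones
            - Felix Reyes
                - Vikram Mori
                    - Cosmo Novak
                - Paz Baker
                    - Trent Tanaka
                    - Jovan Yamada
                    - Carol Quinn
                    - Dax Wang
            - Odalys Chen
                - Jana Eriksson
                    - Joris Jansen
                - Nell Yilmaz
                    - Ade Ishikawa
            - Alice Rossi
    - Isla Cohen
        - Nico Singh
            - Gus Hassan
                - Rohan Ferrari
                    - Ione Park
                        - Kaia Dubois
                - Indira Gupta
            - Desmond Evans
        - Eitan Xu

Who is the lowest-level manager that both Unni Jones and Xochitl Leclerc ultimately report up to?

Phineas Kowalski

Unni Jones's chain of managers is Ines Vargas, Phineas Kowalski, Kwame Nguyen, Emil Martin, Esme Ahmed. Xochitl Leclerc's chain of managers is Chen Sato, Celine Abara, Phineas Kowalski, Kwame Nguyen, Emil Martin, Esme Ahmed. The first manager that appears in both chains is Phineas Kowalski.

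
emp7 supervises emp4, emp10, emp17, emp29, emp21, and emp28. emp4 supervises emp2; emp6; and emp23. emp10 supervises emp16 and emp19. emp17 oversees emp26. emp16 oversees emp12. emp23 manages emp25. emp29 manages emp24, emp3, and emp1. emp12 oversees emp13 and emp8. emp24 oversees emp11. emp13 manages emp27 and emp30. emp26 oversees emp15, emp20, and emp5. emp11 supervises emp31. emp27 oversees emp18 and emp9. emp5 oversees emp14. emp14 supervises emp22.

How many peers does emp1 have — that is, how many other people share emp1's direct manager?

2

emp1 reports to emp29. emp29's other direct reports are emp24, emp3 — 2 peers.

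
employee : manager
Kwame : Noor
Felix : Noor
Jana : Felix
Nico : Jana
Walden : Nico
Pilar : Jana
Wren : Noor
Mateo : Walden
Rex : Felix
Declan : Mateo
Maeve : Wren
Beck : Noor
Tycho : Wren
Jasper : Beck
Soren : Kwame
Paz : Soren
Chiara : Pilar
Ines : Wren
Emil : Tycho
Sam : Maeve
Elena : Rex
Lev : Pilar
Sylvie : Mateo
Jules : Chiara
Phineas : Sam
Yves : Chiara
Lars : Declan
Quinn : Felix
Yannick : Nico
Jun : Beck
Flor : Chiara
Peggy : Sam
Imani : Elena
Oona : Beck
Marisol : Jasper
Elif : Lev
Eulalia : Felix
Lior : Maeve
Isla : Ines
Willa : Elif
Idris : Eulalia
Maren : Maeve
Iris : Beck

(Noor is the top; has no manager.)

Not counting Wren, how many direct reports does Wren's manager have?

3

Wren reports to Noor. Noor's other direct reports are Kwame, Felix, Beck — 3 peers.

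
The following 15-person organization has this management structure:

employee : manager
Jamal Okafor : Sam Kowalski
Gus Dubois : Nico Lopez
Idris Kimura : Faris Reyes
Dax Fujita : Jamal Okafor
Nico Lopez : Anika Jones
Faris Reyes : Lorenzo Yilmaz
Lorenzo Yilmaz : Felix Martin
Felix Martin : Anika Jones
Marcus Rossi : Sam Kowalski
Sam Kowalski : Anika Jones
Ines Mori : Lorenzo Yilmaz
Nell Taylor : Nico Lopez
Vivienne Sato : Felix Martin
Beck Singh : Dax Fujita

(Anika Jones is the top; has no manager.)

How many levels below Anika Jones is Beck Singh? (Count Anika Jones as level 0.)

Chain from Beck Singh up to Anika Jones: Beck Singh → Dax Fujita → Jamal Okafor → Sam Kowalski → Anika Jones. That is 4 steps up, so Beck Singh is 4 levels below Anika Jones.

4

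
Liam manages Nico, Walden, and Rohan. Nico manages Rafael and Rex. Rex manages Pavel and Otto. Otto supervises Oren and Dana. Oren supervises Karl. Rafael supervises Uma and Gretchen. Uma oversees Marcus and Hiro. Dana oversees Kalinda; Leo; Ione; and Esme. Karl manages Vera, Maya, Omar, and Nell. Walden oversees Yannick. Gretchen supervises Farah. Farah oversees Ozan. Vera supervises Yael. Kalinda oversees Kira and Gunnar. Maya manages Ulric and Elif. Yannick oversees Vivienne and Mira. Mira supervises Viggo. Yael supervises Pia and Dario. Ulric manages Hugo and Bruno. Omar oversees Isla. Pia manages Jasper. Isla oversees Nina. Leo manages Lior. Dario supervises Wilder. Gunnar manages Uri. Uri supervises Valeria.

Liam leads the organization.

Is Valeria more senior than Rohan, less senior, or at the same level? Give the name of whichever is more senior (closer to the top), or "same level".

Rohan

Valeria is 8 levels below Liam; Rohan is 1. Rohan is higher.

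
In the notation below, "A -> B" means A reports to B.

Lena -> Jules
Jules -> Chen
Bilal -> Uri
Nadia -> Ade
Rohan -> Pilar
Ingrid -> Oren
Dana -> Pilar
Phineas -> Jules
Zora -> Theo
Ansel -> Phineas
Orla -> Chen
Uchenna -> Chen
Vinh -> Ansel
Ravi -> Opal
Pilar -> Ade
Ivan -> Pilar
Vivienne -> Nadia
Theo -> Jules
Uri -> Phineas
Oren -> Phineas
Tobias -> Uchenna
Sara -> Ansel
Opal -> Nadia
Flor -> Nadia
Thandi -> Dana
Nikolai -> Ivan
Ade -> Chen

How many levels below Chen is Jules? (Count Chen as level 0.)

1

Chain from Jules up to Chen: Jules → Chen. That is 1 step up, so Jules is 1 level below Chen.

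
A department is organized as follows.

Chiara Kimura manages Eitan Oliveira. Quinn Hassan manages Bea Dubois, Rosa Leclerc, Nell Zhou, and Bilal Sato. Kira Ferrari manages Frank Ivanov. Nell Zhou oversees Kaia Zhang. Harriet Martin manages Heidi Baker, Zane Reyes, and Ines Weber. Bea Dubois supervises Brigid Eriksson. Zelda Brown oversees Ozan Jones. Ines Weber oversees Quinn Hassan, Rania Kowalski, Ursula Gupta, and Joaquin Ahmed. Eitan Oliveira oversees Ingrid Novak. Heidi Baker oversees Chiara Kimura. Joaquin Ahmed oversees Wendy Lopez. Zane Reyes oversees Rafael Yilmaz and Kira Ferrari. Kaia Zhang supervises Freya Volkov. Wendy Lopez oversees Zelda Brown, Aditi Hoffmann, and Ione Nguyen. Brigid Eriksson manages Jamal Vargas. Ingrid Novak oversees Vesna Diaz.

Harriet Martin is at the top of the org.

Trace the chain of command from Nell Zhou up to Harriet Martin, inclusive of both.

Nell Zhou -> Quinn Hassan -> Ines Weber -> Harriet Martin

Nell Zhou reports to Quinn Hassan. Quinn Hassan reports to Ines Weber. Ines Weber reports to Harriet Martin. Harriet Martin is at the top.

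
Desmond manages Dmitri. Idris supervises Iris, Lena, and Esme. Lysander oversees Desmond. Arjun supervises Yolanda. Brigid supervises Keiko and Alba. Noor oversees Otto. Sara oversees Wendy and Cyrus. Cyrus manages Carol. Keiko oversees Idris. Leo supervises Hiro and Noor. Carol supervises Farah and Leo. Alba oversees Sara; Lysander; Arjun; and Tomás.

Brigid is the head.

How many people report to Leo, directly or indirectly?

Leo directly manages Hiro, Noor. Hiro has no reports. Under Noor: Otto (1). So Leo's organization is 2 direct reports plus everyone under them: 1 + 2 = 3.

3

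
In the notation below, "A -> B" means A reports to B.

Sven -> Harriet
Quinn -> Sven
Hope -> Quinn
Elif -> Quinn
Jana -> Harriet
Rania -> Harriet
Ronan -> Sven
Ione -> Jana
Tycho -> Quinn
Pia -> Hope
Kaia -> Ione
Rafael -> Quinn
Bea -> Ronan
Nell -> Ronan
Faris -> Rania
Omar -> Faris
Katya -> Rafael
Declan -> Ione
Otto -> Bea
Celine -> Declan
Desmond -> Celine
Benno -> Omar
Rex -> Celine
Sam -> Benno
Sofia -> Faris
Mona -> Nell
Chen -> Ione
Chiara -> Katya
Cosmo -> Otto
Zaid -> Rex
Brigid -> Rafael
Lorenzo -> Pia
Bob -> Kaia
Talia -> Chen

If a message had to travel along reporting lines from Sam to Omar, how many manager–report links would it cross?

2

Sam is in Omar's organization: the chain from Sam up to Omar is Sam → Benno → Omar, which is 2 links.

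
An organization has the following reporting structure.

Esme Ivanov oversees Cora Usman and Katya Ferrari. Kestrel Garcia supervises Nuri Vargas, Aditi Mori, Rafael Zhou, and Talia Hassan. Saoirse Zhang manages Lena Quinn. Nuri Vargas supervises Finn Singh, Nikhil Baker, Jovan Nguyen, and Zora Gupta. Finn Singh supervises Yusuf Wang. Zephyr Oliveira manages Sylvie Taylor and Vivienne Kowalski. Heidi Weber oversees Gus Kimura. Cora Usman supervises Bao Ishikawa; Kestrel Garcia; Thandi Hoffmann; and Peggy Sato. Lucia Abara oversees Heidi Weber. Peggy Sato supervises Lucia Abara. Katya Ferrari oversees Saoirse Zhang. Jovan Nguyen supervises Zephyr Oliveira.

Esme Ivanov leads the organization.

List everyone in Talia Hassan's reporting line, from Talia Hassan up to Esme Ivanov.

Talia Hassan -> Kestrel Garcia -> Cora Usman -> Esme Ivanov

Talia Hassan reports to Kestrel Garcia. Kestrel Garcia reports to Cora Usman. Cora Usman reports to Esme Ivanov. Esme Ivanov is at the top.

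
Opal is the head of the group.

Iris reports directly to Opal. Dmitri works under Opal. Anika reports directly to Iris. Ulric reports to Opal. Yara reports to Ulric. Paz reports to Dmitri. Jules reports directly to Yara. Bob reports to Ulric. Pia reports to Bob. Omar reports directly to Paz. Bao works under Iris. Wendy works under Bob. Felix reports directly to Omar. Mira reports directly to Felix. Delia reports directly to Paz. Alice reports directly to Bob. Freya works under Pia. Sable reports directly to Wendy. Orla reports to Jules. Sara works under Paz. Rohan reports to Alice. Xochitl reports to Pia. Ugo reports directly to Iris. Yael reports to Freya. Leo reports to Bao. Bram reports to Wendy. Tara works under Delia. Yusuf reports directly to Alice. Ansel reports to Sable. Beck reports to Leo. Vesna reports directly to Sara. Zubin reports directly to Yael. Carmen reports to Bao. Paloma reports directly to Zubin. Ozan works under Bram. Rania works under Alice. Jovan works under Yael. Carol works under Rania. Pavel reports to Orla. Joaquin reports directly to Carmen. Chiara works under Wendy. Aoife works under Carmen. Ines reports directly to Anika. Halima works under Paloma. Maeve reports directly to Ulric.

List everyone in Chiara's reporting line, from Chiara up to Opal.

Chiara -> Wendy -> Bob -> Ulric -> Opal

Chiara reports to Wendy. Wendy reports to Bob. Bob reports to Ulric. Ulric reports to Opal. Opal is at the top.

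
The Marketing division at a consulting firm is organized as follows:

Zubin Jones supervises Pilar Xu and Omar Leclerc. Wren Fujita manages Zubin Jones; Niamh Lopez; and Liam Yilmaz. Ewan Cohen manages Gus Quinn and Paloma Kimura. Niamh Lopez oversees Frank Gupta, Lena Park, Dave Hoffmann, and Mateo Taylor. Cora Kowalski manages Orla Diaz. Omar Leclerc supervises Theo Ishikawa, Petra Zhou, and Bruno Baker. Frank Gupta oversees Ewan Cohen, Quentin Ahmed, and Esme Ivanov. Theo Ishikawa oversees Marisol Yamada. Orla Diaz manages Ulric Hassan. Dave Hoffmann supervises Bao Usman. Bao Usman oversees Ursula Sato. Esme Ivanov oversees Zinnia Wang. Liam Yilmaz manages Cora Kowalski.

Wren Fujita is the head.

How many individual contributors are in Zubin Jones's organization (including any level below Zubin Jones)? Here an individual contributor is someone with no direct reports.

4

The people in Zubin Jones's organization with no one reporting to them are Petra Zhou, Bruno Baker, Marisol Yamada, Pilar Xu. That is 4.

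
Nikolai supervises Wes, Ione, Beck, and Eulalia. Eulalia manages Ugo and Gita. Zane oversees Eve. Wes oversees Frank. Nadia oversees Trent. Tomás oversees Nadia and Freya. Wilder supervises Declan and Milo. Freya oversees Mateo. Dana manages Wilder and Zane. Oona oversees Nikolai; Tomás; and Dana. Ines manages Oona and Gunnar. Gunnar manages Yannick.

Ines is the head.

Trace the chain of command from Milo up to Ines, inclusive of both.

Milo -> Wilder -> Dana -> Oona -> Ines

Milo reports to Wilder. Wilder reports to Dana. Dana reports to Oona. Oona reports to Ines. Ines is at the top.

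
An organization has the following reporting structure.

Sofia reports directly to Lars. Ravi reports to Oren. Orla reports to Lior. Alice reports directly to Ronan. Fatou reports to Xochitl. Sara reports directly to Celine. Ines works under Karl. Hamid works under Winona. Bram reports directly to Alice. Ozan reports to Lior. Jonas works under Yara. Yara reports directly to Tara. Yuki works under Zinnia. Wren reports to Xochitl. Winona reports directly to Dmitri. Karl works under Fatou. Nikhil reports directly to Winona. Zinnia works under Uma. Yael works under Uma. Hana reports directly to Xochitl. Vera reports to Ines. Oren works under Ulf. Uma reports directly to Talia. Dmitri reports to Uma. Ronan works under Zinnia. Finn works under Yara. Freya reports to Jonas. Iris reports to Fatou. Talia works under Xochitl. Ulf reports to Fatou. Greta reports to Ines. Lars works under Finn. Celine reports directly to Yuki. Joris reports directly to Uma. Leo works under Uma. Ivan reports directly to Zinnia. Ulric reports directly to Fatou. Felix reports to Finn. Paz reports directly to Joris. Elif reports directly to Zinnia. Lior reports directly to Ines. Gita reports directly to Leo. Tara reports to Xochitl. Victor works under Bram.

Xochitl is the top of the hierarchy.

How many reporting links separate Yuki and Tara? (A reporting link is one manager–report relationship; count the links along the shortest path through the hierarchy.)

5

Yuki is 4 levels below Xochitl, and Tara is 1 level below Xochitl (their lowest common manager). The shortest path runs up from Yuki to Xochitl and back down to Tara: 4 + 1 = 5 links.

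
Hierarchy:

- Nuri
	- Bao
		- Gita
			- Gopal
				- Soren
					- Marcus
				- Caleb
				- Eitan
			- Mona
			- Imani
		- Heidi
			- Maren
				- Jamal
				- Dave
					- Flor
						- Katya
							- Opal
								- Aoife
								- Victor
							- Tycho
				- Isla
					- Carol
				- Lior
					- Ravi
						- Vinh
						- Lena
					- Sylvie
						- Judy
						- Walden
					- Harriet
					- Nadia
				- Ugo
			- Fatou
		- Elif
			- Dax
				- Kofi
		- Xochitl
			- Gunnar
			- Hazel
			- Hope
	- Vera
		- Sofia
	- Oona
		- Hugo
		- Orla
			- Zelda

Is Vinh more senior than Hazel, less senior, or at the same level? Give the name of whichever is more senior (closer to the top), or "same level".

Hazel

Vinh is 6 levels below Nuri; Hazel is 3. Hazel is higher.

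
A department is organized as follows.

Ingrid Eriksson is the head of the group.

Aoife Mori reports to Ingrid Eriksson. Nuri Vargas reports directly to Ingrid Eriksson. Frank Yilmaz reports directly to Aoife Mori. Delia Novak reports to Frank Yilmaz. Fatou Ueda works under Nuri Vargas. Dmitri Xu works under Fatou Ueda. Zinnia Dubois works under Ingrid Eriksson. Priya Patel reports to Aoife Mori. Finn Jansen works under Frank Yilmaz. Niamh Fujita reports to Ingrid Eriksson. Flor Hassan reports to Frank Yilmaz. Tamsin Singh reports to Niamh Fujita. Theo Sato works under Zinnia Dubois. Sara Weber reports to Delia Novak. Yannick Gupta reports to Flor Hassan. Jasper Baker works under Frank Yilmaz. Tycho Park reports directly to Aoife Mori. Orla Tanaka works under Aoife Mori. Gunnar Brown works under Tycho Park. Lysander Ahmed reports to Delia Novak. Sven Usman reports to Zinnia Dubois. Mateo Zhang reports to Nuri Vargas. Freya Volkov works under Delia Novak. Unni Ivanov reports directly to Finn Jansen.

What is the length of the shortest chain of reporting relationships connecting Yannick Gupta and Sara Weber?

4

Yannick Gupta is 2 levels below Frank Yilmaz, and Sara Weber is 2 levels below Frank Yilmaz (their lowest common manager). The shortest path runs up from Yannick Gupta to Frank Yilmaz and back down to Sara Weber: 2 + 2 = 4 links.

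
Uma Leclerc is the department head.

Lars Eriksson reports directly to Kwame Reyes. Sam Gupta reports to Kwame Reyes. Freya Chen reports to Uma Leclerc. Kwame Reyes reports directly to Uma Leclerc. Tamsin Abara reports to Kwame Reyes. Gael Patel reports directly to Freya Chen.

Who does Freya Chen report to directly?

Freya Chen reports directly to Uma Leclerc.

Uma Leclerc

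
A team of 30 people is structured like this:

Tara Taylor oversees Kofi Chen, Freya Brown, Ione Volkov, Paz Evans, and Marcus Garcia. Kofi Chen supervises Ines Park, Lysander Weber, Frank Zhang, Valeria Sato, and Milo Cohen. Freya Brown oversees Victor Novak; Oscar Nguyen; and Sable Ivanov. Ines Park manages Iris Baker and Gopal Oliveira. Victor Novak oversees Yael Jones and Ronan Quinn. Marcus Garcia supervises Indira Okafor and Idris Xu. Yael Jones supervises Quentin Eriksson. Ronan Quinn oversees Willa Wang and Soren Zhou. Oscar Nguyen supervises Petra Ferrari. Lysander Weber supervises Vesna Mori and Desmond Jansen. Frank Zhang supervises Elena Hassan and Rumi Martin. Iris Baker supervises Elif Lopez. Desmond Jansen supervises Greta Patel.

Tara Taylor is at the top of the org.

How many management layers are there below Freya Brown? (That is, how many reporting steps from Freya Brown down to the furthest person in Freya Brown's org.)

3

The longest chain under Freya Brown runs Freya Brown → Victor Novak → Ronan Quinn → Willa Wang, which is 3 levels below Freya Brown.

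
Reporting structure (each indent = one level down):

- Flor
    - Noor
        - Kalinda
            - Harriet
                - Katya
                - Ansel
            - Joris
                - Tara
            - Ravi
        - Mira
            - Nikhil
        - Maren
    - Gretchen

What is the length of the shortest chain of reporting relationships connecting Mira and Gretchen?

3

Mira is 2 levels below Flor, and Gretchen is 1 level below Flor (their lowest common manager). The shortest path runs up from Mira to Flor and back down to Gretchen: 2 + 1 = 3 links.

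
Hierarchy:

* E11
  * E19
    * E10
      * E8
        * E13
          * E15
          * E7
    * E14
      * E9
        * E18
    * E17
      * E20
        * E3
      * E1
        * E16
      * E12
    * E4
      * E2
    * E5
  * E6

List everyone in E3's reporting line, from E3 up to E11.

E3 reports to E20. E20 reports to E17. E17 reports to E19. E19 reports to E11. E11 is at the top.

E3 -> E20 -> E17 -> E19 -> E11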